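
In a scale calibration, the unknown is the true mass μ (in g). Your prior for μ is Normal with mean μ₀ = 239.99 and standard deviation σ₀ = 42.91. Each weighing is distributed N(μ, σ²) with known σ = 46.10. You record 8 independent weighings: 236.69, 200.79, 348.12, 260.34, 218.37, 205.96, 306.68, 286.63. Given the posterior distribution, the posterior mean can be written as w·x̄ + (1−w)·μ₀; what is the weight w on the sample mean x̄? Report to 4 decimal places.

0.8739

For Normal data with known variance σ², a Normal(μ₀, σ₀²) prior on μ is conjugate. Posterior precision = 1/σ₀² + n/σ²; posterior mean is the precision-weighted average of μ₀ and x̄.
σ₀² = 42.91² = 1841.2681, σ² = 46.10² = 2125.21. Prior precision 1/σ₀² = 1/1841.2681; data precision n/σ² = 8/2125.21.
w = (n/σ²)/(1/σ₀² + n/σ²) = n·σ₀²/(σ² + n·σ₀²) = 8·1841.2681/(2125.21 + 8·1841.2681) = 14730.1448/16855.3548 = 0.8739.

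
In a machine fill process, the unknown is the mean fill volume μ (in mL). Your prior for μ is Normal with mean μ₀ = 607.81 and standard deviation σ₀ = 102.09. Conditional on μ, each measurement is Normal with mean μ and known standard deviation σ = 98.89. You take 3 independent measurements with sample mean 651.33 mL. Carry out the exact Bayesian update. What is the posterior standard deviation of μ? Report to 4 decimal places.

49.8309

For Normal data with known variance σ², a Normal(μ₀, σ₀²) prior on μ is conjugate. Posterior precision = 1/σ₀² + n/σ²; posterior mean is the precision-weighted average of μ₀ and x̄.
σ₀² = 102.09² = 10422.3681, σ² = 98.89² = 9779.2321; σ² + n·σ₀² = 9779.2321 + 3·10422.3681 = 41046.3364.
Posterior precision = 1/σ₀² + n/σ² = 1/10422.3681 + 3/9779.2321 = (σ² + n·σ₀²)/(σ₀²σ²) = 41046.3364/(10422.3681·9779.2321); posterior variance σₙ² = σ₀²σ²/(σ² + n·σ₀²) = 10422.3681·9779.2321/41046.3364 = 2483.114588.
Posterior SD = √σₙ² = √(10422.3681·9779.2321/41046.3364) = 49.8309.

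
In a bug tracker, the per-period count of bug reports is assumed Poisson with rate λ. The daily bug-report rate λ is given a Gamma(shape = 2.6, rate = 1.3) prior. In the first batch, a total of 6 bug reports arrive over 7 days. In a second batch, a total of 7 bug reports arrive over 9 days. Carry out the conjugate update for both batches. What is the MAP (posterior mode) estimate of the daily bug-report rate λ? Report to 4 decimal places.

0.8439

With a Gamma(shape α, rate β) prior, the Poisson likelihood is conjugate: the posterior is Gamma(α + ΣXᵢ, β + n).
After batch 1: Gamma(α+S, β+n) = Gamma(2.6+6, 1.3+7) = Gamma(8.6, 8.3).
After batch 2: Gamma(α+S, β+n) = Gamma(8.6+7, 8.3+9) = Gamma(15.6, 17.3).
Mode of Gamma(α,β) for α≥1 is (α−1)/β = 14.6/17.3 = 0.8439.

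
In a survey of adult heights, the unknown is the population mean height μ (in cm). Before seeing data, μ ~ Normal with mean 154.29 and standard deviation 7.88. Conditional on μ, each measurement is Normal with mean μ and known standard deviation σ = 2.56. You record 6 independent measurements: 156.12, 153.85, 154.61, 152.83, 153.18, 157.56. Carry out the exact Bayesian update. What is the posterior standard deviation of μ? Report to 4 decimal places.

For Normal data with known variance σ², a Normal(μ₀, σ₀²) prior on μ is conjugate. Posterior precision = 1/σ₀² + n/σ²; posterior mean is the precision-weighted average of μ₀ and x̄.
σ₀² = 7.88² = 62.0944, σ² = 2.56² = 6.5536; σ² + n·σ₀² = 6.5536 + 6·62.0944 = 379.12.
Posterior precision = 1/σ₀² + n/σ² = 1/62.0944 + 6/6.5536 = (σ² + n·σ₀²)/(σ₀²σ²) = 379.12/(62.0944·6.5536); posterior variance σₙ² = σ₀²σ²/(σ² + n·σ₀²) = 62.0944·6.5536/379.12 = 1.073385.
Posterior SD = √σₙ² = √(62.0944·6.5536/379.12) = 1.0360.

1.0360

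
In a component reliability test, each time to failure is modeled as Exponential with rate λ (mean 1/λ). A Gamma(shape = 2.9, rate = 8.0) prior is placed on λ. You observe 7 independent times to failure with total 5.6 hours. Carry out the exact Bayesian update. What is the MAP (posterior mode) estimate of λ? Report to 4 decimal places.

With a Gamma(shape α, rate β) prior on the exponential rate λ, the posterior after n observations with total T = Σxᵢ is Gamma(α+n, β+T).
Posterior: Gamma(2.9+7, 8.0+5.6) = Gamma(9.9, 13.6).
Mode = (α−1)/β = 0.6544.

0.6544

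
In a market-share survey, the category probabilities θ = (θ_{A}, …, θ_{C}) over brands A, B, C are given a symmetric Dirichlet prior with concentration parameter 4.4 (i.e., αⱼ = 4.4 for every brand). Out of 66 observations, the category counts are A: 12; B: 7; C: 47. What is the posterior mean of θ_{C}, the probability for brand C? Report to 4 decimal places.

0.6490

The Dirichlet prior is conjugate to the Multinomial likelihood: each posterior αⱼ = prior αⱼ + observed count nⱼ.
Posterior concentration: (16.4, 11.4, 51.4), total = 79.2.
E[θ_{C}|data] = α_{C}/Σα = 51.4/79.2 = 0.6490.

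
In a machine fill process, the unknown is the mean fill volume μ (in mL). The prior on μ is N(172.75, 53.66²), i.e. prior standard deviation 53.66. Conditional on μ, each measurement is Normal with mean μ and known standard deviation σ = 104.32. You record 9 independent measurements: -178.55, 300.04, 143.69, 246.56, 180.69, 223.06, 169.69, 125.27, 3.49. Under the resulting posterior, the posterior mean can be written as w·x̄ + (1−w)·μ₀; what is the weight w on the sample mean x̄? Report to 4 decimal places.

For Normal data with known variance σ², a Normal(μ₀, σ₀²) prior on μ is conjugate. Posterior precision = 1/σ₀² + n/σ²; posterior mean is the precision-weighted average of μ₀ and x̄.
σ₀² = 53.66² = 2879.3956, σ² = 104.32² = 10882.6624. Prior precision 1/σ₀² = 1/2879.3956; data precision n/σ² = 9/10882.6624.
w = (n/σ²)/(1/σ₀² + n/σ²) = n·σ₀²/(σ² + n·σ₀²) = 9·2879.3956/(10882.6624 + 9·2879.3956) = 25914.5604/36797.2228 = 0.7043.

0.7043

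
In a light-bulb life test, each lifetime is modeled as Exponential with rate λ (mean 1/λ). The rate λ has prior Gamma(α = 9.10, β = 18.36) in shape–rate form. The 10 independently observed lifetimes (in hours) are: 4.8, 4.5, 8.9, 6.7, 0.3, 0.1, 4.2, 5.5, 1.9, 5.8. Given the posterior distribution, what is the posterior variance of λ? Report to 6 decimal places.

0.005123

With a Gamma(shape α, rate β) prior on the exponential rate λ, the posterior after n observations with total T = Σxᵢ is Gamma(α+n, β+T).
Sum of observations T = 42.7 hours; n = 10.
Posterior: Gamma(9.10+10, 18.36+42.7) = Gamma(19.10, 61.06).
Var = α/β² = 0.005123.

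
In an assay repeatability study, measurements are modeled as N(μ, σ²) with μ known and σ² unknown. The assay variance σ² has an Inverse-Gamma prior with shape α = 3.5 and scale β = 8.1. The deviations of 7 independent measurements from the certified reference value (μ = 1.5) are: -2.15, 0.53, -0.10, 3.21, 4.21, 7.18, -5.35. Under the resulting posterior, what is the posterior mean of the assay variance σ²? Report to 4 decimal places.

With known mean μ and an Inverse-Gamma(α, β) prior on σ², the Normal likelihood is conjugate: posterior is Inv-Gamma(α + n/2, β + Σ(xᵢ−μ)²/2).
Σ(xᵢ−μ)² = (-2.15)² + (0.53)² + (-0.10)² + (3.21)² + (4.21)² + (7.18)² + (-5.35)² = 113.1165.
Posterior: Inv-Gamma(3.5 + 7/2, 8.1 + 113.1165/2) = Inv-Gamma(7.00, 64.65825).
E[σ²|data] = β/(α−1) = 64.65825/6.00 = 10.7764.

10.7764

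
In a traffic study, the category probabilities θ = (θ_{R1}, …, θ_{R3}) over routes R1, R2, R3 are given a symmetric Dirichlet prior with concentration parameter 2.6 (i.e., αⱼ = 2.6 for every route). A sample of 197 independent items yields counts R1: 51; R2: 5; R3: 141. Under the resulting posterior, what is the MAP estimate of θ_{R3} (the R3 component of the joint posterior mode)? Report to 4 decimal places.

0.7066

The Dirichlet prior is conjugate to the Multinomial likelihood: each posterior αⱼ = prior αⱼ + observed count nⱼ.
Posterior concentration: (53.6, 7.6, 143.6), total = 204.8.
Joint mode component: (α_{R3}−1)/(Σα−K) = 142.6/201.8 = 0.7066.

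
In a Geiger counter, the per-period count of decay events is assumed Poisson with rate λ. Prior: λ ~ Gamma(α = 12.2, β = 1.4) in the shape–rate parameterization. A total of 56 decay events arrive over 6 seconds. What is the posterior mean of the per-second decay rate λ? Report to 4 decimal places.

With a Gamma(shape α, rate β) prior, the Poisson likelihood is conjugate: the posterior is Gamma(α + ΣXᵢ, β + n).
Posterior: Gamma(α+S, β+n) = Gamma(12.2+56, 1.4+6) = Gamma(68.2, 7.4).
Posterior mean = α/β = 68.2/7.4 = 9.2162.

9.2162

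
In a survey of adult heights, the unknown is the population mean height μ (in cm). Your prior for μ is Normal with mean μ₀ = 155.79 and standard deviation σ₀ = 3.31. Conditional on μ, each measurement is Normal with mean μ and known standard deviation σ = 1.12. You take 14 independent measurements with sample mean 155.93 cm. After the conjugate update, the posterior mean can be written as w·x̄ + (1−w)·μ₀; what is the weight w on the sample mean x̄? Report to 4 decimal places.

0.9919

For Normal data with known variance σ², a Normal(μ₀, σ₀²) prior on μ is conjugate. Posterior precision = 1/σ₀² + n/σ²; posterior mean is the precision-weighted average of μ₀ and x̄.
σ₀² = 3.31² = 10.9561, σ² = 1.12² = 1.2544. Prior precision 1/σ₀² = 1/10.9561; data precision n/σ² = 14/1.2544.
w = (n/σ²)/(1/σ₀² + n/σ²) = n·σ₀²/(σ² + n·σ₀²) = 14·10.9561/(1.2544 + 14·10.9561) = 153.3854/154.6398 = 0.9919.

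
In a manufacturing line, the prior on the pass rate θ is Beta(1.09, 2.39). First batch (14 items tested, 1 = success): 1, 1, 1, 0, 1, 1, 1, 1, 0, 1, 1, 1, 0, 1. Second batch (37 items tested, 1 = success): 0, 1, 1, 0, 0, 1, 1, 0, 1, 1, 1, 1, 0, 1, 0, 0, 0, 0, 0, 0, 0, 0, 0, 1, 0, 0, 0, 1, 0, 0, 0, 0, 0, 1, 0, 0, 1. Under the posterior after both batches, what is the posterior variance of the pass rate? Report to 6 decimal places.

The Beta prior is conjugate to a Binomial/Bernoulli likelihood; the update adds successes to α and failures to β.
After batch 1: Beta(1.09+11, 2.39+3) = Beta(12.09, 5.39).
After batch 2: Beta(12.09+13, 5.39+24) = Beta(25.09, 29.39).
Var = αβ/((α+β)²(α+β+1)) = 25.09·29.39/(54.48²·55.48) = 0.004478.

0.004478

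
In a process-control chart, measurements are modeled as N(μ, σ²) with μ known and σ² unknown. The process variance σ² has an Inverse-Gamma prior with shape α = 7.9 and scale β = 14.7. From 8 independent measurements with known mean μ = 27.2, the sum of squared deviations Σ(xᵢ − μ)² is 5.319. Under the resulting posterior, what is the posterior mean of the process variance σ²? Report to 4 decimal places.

With known mean μ and an Inverse-Gamma(α, β) prior on σ², the Normal likelihood is conjugate: posterior is Inv-Gamma(α + n/2, β + Σ(xᵢ−μ)²/2).
Posterior: Inv-Gamma(7.9 + 8/2, 14.7 + 5.319/2) = Inv-Gamma(11.90, 17.3595).
E[σ²|data] = β/(α−1) = 17.3595/10.90 = 1.5926.

1.5926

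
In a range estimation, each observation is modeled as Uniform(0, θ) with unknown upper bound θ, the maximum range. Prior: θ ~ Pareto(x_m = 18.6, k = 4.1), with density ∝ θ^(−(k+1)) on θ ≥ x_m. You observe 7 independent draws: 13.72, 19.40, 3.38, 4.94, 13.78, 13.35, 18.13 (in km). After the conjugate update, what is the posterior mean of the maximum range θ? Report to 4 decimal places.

A Pareto(scale x_m, shape k) prior on the upper bound θ of Uniform(0, θ) is conjugate: posterior is Pareto(max(x_m, max xᵢ), k + n).
Sample maximum = 19.40; prior scale x_m = 18.6 → posterior scale = max = 19.40.
Posterior shape = 4.1 + 7 = 11.1.
E[θ|data] = k·x_m/(k−1) = 11.1·19.40/10.1 = 21.3208.

21.3208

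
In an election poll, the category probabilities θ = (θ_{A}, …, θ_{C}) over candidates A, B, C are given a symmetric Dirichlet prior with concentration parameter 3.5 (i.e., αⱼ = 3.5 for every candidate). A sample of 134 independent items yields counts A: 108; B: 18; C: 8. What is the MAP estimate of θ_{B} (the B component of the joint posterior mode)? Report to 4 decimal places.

0.1449

The Dirichlet prior is conjugate to the Multinomial likelihood: each posterior αⱼ = prior αⱼ + observed count nⱼ.
Posterior concentration: (111.5, 21.5, 11.5), total = 144.5.
Joint mode component: (α_{B}−1)/(Σα−K) = 20.5/141.5 = 0.1449.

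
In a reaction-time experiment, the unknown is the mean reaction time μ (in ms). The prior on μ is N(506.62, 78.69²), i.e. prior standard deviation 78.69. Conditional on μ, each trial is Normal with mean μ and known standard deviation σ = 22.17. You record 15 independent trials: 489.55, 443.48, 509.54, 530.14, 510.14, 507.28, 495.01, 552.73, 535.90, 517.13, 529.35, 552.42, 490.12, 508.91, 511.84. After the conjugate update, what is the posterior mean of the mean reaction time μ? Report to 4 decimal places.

For Normal data with known variance σ², a Normal(μ₀, σ₀²) prior on μ is conjugate. Posterior precision = 1/σ₀² + n/σ²; posterior mean is the precision-weighted average of μ₀ and x̄.
Σxᵢ = 489.55 + 443.48 + 509.54 + 530.14 + 510.14 + 507.28 + 495.01 + 552.73 + 535.90 + 517.13 + 529.35 + 552.42 + 490.12 + 508.91 + 511.84 = 7683.54, so n·x̄ = 7683.54.
σ₀² = 78.69² = 6192.1161, σ² = 22.17² = 491.5089; σ² + n·σ₀² = 491.5089 + 15·6192.1161 = 93373.2504.
Posterior mean = (μ₀/σ₀² + n·x̄/σ²)/(1/σ₀² + n/σ²) = (σ²·μ₀ + σ₀²·n·x̄)/(σ² + n·σ₀²) = (491.5089·506.62 + 6192.1161·7683.54)/93373.2504 = 47826379.977912/93373.2504 = 512.2064.

512.2064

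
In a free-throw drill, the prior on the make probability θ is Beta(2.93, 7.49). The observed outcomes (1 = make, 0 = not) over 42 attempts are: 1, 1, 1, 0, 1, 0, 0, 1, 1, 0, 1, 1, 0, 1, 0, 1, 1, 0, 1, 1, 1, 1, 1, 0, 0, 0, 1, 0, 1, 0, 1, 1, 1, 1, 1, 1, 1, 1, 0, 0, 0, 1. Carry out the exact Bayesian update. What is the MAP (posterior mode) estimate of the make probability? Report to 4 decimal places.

0.5738

The Beta prior is conjugate to a Binomial/Bernoulli likelihood; the update adds successes to α and failures to β.
Posterior: Beta(α+k, β+n−k) = Beta(2.93+27, 7.49+15) = Beta(29.93, 22.49).
Mode of Beta(a,b) for a,b>1 is (a−1)/(a+b−2) = 28.93/50.42 = 0.5738.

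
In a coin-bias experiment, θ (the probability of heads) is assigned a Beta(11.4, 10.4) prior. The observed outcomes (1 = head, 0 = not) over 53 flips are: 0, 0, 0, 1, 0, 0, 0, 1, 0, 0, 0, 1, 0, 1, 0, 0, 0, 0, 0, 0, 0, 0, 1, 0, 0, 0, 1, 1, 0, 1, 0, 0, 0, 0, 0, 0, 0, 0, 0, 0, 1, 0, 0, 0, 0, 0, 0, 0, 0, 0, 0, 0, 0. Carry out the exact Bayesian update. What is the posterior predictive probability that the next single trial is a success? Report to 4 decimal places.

0.2727

The Beta prior is conjugate to a Binomial/Bernoulli likelihood; the update adds successes to α and failures to β.
Posterior: Beta(α+k, β+n−k) = Beta(11.4+9, 10.4+44) = Beta(20.4, 54.4).
For a single future Bernoulli trial, P(success | data) = α/(α+β) = 0.2727.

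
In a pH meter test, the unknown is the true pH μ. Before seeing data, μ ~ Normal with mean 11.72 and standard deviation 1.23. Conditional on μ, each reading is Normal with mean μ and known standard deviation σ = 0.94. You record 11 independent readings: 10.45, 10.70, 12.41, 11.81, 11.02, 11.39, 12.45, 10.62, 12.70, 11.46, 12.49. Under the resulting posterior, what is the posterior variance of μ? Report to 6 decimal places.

0.076277

For Normal data with known variance σ², a Normal(μ₀, σ₀²) prior on μ is conjugate. Posterior precision = 1/σ₀² + n/σ²; posterior mean is the precision-weighted average of μ₀ and x̄.
σ₀² = 1.23² = 1.5129, σ² = 0.94² = 0.8836; σ² + n·σ₀² = 0.8836 + 11·1.5129 = 17.5255.
Posterior precision = 1/σ₀² + n/σ² = 1/1.5129 + 11/0.8836 = (σ² + n·σ₀²)/(σ₀²σ²) = 17.5255/(1.5129·0.8836); posterior variance σₙ² = σ₀²σ²/(σ² + n·σ₀²) = 1.5129·0.8836/17.5255 = 0.076277.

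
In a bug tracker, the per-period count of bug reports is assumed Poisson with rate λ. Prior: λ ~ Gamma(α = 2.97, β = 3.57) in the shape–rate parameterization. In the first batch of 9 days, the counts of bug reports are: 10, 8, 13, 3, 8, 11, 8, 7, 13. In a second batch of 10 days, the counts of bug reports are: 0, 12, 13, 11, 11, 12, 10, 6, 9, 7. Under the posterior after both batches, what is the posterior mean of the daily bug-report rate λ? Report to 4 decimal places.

With a Gamma(shape α, rate β) prior, the Poisson likelihood is conjugate: the posterior is Gamma(α + ΣXᵢ, β + n).
Batch 1: sum of counts S = 81 over n = 9 days.
After batch 1: Gamma(α+S, β+n) = Gamma(2.97+81, 3.57+9) = Gamma(83.97, 12.57).
Batch 2: sum of counts S = 91 over n = 10 days.
After batch 2: Gamma(α+S, β+n) = Gamma(83.97+91, 12.57+10) = Gamma(174.97, 22.57).
Posterior mean = α/β = 174.97/22.57 = 7.7523.

7.7523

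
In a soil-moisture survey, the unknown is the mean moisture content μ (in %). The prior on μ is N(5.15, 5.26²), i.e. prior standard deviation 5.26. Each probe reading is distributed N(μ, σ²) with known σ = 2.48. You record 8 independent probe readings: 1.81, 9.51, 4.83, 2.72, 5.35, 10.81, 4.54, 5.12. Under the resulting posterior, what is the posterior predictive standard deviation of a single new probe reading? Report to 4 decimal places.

For Normal data with known variance σ², a Normal(μ₀, σ₀²) prior on μ is conjugate. Posterior precision = 1/σ₀² + n/σ²; posterior mean is the precision-weighted average of μ₀ and x̄.
σ₀² = 5.26² = 27.6676, σ² = 2.48² = 6.1504; σ² + n·σ₀² = 6.1504 + 8·27.6676 = 227.4912.
Posterior precision = 1/σ₀² + n/σ² = 1/27.6676 + 8/6.1504 = (σ² + n·σ₀²)/(σ₀²σ²) = 227.4912/(27.6676·6.1504); posterior variance σₙ² = σ₀²σ²/(σ² + n·σ₀²) = 27.6676·6.1504/227.4912 = 0.748015.
Predictive variance for one new observation = σₙ² + σ² = 27.6676·6.1504/227.4912 + 6.1504 = σ²·(σ₀² + 227.4912)/227.4912 = 6.1504·255.1588/227.4912 = 6.898415; SD = √(6.1504·255.1588/227.4912) = 2.6265.

2.6265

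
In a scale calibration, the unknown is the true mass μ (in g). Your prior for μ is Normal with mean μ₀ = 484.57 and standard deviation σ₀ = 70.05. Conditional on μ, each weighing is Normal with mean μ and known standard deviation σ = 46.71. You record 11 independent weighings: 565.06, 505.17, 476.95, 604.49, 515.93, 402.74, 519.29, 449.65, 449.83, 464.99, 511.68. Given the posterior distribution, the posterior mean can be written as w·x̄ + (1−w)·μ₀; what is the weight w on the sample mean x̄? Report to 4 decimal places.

For Normal data with known variance σ², a Normal(μ₀, σ₀²) prior on μ is conjugate. Posterior precision = 1/σ₀² + n/σ²; posterior mean is the precision-weighted average of μ₀ and x̄.
σ₀² = 70.05² = 4907.0025, σ² = 46.71² = 2181.8241. Prior precision 1/σ₀² = 1/4907.0025; data precision n/σ² = 11/2181.8241.
w = (n/σ²)/(1/σ₀² + n/σ²) = n·σ₀²/(σ² + n·σ₀²) = 11·4907.0025/(2181.8241 + 11·4907.0025) = 53977.0275/56158.8516 = 0.9611.

0.9611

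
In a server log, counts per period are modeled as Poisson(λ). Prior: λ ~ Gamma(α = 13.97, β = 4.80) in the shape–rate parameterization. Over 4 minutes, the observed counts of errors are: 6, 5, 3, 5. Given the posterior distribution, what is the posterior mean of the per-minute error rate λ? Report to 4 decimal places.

With a Gamma(shape α, rate β) prior, the Poisson likelihood is conjugate: the posterior is Gamma(α + ΣXᵢ, β + n).
Sum of counts S = 19 over n = 4 minutes.
Posterior: Gamma(α+S, β+n) = Gamma(13.97+19, 4.80+4) = Gamma(32.97, 8.80).
Posterior mean = α/β = 32.97/8.80 = 3.7466.

3.7466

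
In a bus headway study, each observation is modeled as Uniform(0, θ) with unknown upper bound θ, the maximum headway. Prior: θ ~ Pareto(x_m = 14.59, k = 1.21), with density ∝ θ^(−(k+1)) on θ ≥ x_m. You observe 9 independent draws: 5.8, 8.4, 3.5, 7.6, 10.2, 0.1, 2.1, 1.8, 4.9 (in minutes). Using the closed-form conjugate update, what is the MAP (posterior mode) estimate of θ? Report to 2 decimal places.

14.59

A Pareto(scale x_m, shape k) prior on the upper bound θ of Uniform(0, θ) is conjugate: posterior is Pareto(max(x_m, max xᵢ), k + n).
Sample maximum = 10.2; prior scale x_m = 14.59 → posterior scale = max = 14.59.
Posterior shape = 1.21 + 9 = 10.21.
The Pareto density is decreasing on [x_m, ∞), so the mode is x_m = 14.59.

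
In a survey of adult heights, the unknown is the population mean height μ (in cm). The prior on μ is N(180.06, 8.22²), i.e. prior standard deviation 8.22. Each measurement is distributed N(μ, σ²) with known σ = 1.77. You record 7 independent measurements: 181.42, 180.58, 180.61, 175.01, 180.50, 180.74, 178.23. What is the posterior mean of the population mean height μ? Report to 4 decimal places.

179.5874

For Normal data with known variance σ², a Normal(μ₀, σ₀²) prior on μ is conjugate. Posterior precision = 1/σ₀² + n/σ²; posterior mean is the precision-weighted average of μ₀ and x̄.
Σxᵢ = 181.42 + 180.58 + 180.61 + 175.01 + 180.50 + 180.74 + 178.23 = 1257.09, so n·x̄ = 1257.09.
σ₀² = 8.22² = 67.5684, σ² = 1.77² = 3.1329; σ² + n·σ₀² = 3.1329 + 7·67.5684 = 476.1117.
Posterior mean = (μ₀/σ₀² + n·x̄/σ²)/(1/σ₀² + n/σ²) = (σ²·μ₀ + σ₀²·n·x̄)/(σ² + n·σ₀²) = (3.1329·180.06 + 67.5684·1257.09)/476.1117 = 85503.66993/476.1117 = 179.5874.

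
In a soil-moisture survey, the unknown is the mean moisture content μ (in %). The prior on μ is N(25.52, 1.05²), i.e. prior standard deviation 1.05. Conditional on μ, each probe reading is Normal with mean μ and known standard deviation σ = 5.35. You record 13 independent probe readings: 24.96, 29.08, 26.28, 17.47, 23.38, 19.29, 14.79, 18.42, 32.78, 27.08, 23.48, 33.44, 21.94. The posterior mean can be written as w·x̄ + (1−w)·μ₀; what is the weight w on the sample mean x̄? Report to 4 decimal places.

For Normal data with known variance σ², a Normal(μ₀, σ₀²) prior on μ is conjugate. Posterior precision = 1/σ₀² + n/σ²; posterior mean is the precision-weighted average of μ₀ and x̄.
σ₀² = 1.05² = 1.1025, σ² = 5.35² = 28.6225. Prior precision 1/σ₀² = 1/1.1025; data precision n/σ² = 13/28.6225.
w = (n/σ²)/(1/σ₀² + n/σ²) = n·σ₀²/(σ² + n·σ₀²) = 13·1.1025/(28.6225 + 13·1.1025) = 14.3325/42.955 = 0.3337.

0.3337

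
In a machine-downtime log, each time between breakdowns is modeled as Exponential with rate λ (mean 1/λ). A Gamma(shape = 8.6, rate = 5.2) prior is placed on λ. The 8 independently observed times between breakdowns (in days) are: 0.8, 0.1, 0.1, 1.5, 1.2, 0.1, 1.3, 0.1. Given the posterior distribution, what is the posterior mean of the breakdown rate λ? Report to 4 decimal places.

1.5962

With a Gamma(shape α, rate β) prior on the exponential rate λ, the posterior after n observations with total T = Σxᵢ is Gamma(α+n, β+T).
Sum of observations T = 5.2 days; n = 8.
Posterior: Gamma(8.6+8, 5.2+5.2) = Gamma(16.6, 10.4).
Posterior mean of λ = α/β = 16.6/10.4 = 1.5962.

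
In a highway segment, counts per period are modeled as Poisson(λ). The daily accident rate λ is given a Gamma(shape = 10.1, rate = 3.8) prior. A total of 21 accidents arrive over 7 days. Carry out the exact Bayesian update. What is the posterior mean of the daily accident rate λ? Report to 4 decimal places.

With a Gamma(shape α, rate β) prior, the Poisson likelihood is conjugate: the posterior is Gamma(α + ΣXᵢ, β + n).
Posterior: Gamma(α+S, β+n) = Gamma(10.1+21, 3.8+7) = Gamma(31.1, 10.8).
Posterior mean = α/β = 31.1/10.8 = 2.8796.

2.8796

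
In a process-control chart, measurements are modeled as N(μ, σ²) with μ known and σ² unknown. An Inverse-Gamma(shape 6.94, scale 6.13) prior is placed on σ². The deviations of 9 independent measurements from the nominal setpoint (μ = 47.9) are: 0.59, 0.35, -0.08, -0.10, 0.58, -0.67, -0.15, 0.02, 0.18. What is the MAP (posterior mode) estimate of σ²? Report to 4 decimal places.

With known mean μ and an Inverse-Gamma(α, β) prior on σ², the Normal likelihood is conjugate: posterior is Inv-Gamma(α + n/2, β + Σ(xᵢ−μ)²/2).
Σ(xᵢ−μ)² = (0.59)² + (0.35)² + (-0.08)² + (-0.10)² + (0.58)² + (-0.67)² + (-0.15)² + (0.02)² + (0.18)² = 1.3276.
Posterior: Inv-Gamma(6.94 + 9/2, 6.13 + 1.3276/2) = Inv-Gamma(11.44, 6.79380).
Mode = β/(α+1) = 6.79380/12.44 = 0.5461.

0.5461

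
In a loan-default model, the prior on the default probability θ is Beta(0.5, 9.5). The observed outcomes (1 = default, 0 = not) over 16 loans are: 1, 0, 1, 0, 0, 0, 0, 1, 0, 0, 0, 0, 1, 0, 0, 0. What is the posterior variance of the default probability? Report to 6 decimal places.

0.005301

The Beta prior is conjugate to a Binomial/Bernoulli likelihood; the update adds successes to α and failures to β.
Posterior: Beta(α+k, β+n−k) = Beta(0.5+4, 9.5+12) = Beta(4.5, 21.5).
Var = αβ/((α+β)²(α+β+1)) = 4.5·21.5/(26.0²·27.0) = 0.005301.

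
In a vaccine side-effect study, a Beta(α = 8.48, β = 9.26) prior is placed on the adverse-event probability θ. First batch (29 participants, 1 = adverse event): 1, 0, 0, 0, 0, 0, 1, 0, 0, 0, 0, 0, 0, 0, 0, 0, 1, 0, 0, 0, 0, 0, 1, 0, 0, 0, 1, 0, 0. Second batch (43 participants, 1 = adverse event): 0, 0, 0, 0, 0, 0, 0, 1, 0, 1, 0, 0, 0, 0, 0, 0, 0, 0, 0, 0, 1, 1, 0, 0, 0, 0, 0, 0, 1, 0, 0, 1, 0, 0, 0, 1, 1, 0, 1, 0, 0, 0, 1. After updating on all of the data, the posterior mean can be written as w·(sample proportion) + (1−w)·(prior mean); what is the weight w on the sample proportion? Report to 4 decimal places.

The Beta prior is conjugate to a Binomial/Bernoulli likelihood; the update adds successes to α and failures to β.
Total number of participants: n = 29 + 43 = 72.
Posterior mean = (α₀+k)/(α₀+β₀+n) = [n/(α₀+β₀+n)]·(k/n) + [(α₀+β₀)/(α₀+β₀+n)]·α₀/(α₀+β₀), so only n and the prior enter the weight.
The weight on the data is w = n/(α₀+β₀+n) = 72/(8.48+9.26+72) = 72/89.74 = 0.8023.

0.8023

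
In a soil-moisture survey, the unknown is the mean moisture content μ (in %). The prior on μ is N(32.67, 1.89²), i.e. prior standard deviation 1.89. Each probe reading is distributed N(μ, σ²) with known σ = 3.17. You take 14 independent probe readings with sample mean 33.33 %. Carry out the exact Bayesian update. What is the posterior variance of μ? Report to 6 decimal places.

For Normal data with known variance σ², a Normal(μ₀, σ₀²) prior on μ is conjugate. Posterior precision = 1/σ₀² + n/σ²; posterior mean is the precision-weighted average of μ₀ and x̄.
σ₀² = 1.89² = 3.5721, σ² = 3.17² = 10.0489; σ² + n·σ₀² = 10.0489 + 14·3.5721 = 60.0583.
Posterior precision = 1/σ₀² + n/σ² = 1/3.5721 + 14/10.0489 = (σ² + n·σ₀²)/(σ₀²σ²) = 60.0583/(3.5721·10.0489); posterior variance σₙ² = σ₀²σ²/(σ² + n·σ₀²) = 3.5721·10.0489/60.0583 = 0.597681.

0.597681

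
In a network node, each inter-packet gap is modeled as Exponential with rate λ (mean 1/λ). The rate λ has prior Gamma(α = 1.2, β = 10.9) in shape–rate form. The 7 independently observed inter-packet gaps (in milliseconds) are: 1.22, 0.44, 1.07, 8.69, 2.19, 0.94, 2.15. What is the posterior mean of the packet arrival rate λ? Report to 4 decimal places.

0.2971

With a Gamma(shape α, rate β) prior on the exponential rate λ, the posterior after n observations with total T = Σxᵢ is Gamma(α+n, β+T).
Sum of observations T = 16.70 milliseconds; n = 7.
Posterior: Gamma(1.2+7, 10.9+16.70) = Gamma(8.2, 27.60).
Posterior mean of λ = α/β = 8.2/27.60 = 0.2971.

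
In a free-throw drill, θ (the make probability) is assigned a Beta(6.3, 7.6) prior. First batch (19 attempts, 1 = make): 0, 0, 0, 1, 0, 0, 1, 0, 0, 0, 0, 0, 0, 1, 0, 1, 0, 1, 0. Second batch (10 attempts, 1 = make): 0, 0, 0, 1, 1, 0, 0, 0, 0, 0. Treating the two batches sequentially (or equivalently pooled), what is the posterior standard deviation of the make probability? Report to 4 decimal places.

The Beta prior is conjugate to a Binomial/Bernoulli likelihood; the update adds successes to α and failures to β.
After batch 1: Beta(6.3+5, 7.6+14) = Beta(11.3, 21.6).
After batch 2: Beta(11.3+2, 21.6+8) = Beta(13.3, 29.6).
Var = αβ/((α+β)²(α+β+1)) = 13.3·29.6/(42.9²·43.9) = 0.00487264; SD = √0.00487264 = 0.0698.

0.0698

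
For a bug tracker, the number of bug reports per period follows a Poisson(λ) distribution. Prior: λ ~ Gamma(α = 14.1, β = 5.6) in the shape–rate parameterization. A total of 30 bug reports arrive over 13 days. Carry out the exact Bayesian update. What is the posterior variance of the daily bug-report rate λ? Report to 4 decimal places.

0.1275

With a Gamma(shape α, rate β) prior, the Poisson likelihood is conjugate: the posterior is Gamma(α + ΣXᵢ, β + n).
Posterior: Gamma(α+S, β+n) = Gamma(14.1+30, 5.6+13) = Gamma(44.1, 18.6).
Var = α/β² = 44.1/18.6² = 0.1275.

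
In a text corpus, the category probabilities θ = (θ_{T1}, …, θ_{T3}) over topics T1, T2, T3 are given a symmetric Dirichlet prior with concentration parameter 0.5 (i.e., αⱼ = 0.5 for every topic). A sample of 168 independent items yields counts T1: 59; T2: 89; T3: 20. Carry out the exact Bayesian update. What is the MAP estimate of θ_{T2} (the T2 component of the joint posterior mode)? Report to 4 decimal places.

The Dirichlet prior is conjugate to the Multinomial likelihood: each posterior αⱼ = prior αⱼ + observed count nⱼ.
Posterior concentration: (59.5, 89.5, 20.5), total = 169.5.
Joint mode component: (α_{T2}−1)/(Σα−K) = 88.5/166.5 = 0.5315.

0.5315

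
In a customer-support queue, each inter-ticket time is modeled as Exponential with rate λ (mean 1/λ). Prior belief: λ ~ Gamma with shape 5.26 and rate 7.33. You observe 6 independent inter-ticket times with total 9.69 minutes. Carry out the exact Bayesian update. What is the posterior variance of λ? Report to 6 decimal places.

0.038870

With a Gamma(shape α, rate β) prior on the exponential rate λ, the posterior after n observations with total T = Σxᵢ is Gamma(α+n, β+T).
Posterior: Gamma(5.26+6, 7.33+9.69) = Gamma(11.26, 17.02).
Var = α/β² = 0.038870.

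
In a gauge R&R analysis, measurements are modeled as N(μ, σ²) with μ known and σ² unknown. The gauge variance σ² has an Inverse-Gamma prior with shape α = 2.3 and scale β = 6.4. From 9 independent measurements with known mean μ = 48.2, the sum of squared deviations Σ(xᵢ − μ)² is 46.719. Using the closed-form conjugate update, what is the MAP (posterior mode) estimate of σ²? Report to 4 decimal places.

3.8153

With known mean μ and an Inverse-Gamma(α, β) prior on σ², the Normal likelihood is conjugate: posterior is Inv-Gamma(α + n/2, β + Σ(xᵢ−μ)²/2).
Posterior: Inv-Gamma(2.3 + 9/2, 6.4 + 46.719/2) = Inv-Gamma(6.80, 29.7595).
Mode = β/(α+1) = 29.7595/7.80 = 3.8153.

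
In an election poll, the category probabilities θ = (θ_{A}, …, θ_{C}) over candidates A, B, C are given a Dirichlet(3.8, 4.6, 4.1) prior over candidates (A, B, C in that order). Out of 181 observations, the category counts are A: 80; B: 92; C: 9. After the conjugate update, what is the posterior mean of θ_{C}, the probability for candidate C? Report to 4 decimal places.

The Dirichlet prior is conjugate to the Multinomial likelihood: each posterior αⱼ = prior αⱼ + observed count nⱼ.
Posterior concentration: (83.8, 96.6, 13.1), total = 193.5.
E[θ_{C}|data] = α_{C}/Σα = 13.1/193.5 = 0.0677.

0.0677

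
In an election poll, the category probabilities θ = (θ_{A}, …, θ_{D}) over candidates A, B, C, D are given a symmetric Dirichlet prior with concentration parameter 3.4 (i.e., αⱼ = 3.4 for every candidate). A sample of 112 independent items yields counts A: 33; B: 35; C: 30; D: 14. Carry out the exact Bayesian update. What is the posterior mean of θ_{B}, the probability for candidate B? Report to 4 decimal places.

The Dirichlet prior is conjugate to the Multinomial likelihood: each posterior αⱼ = prior αⱼ + observed count nⱼ.
Posterior concentration: (36.4, 38.4, 33.4, 17.4), total = 125.6.
E[θ_{B}|data] = α_{B}/Σα = 38.4/125.6 = 0.3057.

0.3057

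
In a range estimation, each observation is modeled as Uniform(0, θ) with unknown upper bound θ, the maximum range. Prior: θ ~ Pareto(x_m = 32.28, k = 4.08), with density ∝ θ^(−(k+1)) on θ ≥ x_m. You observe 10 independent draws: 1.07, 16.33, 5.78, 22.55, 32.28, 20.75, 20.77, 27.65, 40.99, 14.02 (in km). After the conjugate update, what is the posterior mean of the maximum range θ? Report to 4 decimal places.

A Pareto(scale x_m, shape k) prior on the upper bound θ of Uniform(0, θ) is conjugate: posterior is Pareto(max(x_m, max xᵢ), k + n).
Sample maximum = 40.99; prior scale x_m = 32.28 → posterior scale = max = 40.99.
Posterior shape = 4.08 + 10 = 14.08.
E[θ|data] = k·x_m/(k−1) = 14.08·40.99/13.08 = 44.1238.

44.1238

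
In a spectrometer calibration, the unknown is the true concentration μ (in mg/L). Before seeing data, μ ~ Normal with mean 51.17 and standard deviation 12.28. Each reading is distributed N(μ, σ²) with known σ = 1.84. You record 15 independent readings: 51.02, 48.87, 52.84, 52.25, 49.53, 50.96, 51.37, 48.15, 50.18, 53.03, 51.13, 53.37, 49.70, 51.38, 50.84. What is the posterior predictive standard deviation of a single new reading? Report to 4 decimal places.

For Normal data with known variance σ², a Normal(μ₀, σ₀²) prior on μ is conjugate. Posterior precision = 1/σ₀² + n/σ²; posterior mean is the precision-weighted average of μ₀ and x̄.
σ₀² = 12.28² = 150.7984, σ² = 1.84² = 3.3856; σ² + n·σ₀² = 3.3856 + 15·150.7984 = 2265.3616.
Posterior precision = 1/σ₀² + n/σ² = 1/150.7984 + 15/3.3856 = (σ² + n·σ₀²)/(σ₀²σ²) = 2265.3616/(150.7984·3.3856); posterior variance σₙ² = σ₀²σ²/(σ² + n·σ₀²) = 150.7984·3.3856/2265.3616 = 0.225369.
Predictive variance for one new observation = σₙ² + σ² = 150.7984·3.3856/2265.3616 + 3.3856 = σ²·(σ₀² + 2265.3616)/2265.3616 = 3.3856·2416.16/2265.3616 = 3.610969; SD = √(3.3856·2416.16/2265.3616) = 1.9003.

1.9003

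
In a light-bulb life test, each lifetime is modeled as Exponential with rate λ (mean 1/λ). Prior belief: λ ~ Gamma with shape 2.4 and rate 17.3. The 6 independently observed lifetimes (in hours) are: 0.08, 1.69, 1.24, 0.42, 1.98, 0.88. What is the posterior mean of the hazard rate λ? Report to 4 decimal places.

With a Gamma(shape α, rate β) prior on the exponential rate λ, the posterior after n observations with total T = Σxᵢ is Gamma(α+n, β+T).
Sum of observations T = 6.29 hours; n = 6.
Posterior: Gamma(2.4+6, 17.3+6.29) = Gamma(8.4, 23.59).
Posterior mean of λ = α/β = 8.4/23.59 = 0.3561.

0.3561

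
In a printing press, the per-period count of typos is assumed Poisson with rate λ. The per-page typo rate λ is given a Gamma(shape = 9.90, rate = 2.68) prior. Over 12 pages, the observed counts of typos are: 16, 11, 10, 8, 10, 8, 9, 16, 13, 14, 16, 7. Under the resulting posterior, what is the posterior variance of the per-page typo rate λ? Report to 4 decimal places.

With a Gamma(shape α, rate β) prior, the Poisson likelihood is conjugate: the posterior is Gamma(α + ΣXᵢ, β + n).
Sum of counts S = 138 over n = 12 pages.
Posterior: Gamma(α+S, β+n) = Gamma(9.90+138, 2.68+12) = Gamma(147.90, 14.68).
Var = α/β² = 147.90/14.68² = 0.6863.

0.6863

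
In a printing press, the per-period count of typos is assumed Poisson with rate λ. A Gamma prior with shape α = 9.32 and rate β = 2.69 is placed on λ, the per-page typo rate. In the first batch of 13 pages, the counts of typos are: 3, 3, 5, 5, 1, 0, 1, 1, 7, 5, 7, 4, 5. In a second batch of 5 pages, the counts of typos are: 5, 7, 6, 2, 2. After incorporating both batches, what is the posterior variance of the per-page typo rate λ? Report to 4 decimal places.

With a Gamma(shape α, rate β) prior, the Poisson likelihood is conjugate: the posterior is Gamma(α + ΣXᵢ, β + n).
Batch 1: sum of counts S = 47 over n = 13 pages.
After batch 1: Gamma(α+S, β+n) = Gamma(9.32+47, 2.69+13) = Gamma(56.32, 15.69).
Batch 2: sum of counts S = 22 over n = 5 pages.
After batch 2: Gamma(α+S, β+n) = Gamma(56.32+22, 15.69+5) = Gamma(78.32, 20.69).
Var = α/β² = 78.32/20.69² = 0.1830.

0.1830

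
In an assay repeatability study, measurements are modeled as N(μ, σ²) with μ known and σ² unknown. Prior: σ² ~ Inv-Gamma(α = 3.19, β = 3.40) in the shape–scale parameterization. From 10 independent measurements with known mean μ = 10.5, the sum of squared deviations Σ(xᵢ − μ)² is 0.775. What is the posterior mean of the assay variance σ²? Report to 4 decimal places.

With known mean μ and an Inverse-Gamma(α, β) prior on σ², the Normal likelihood is conjugate: posterior is Inv-Gamma(α + n/2, β + Σ(xᵢ−μ)²/2).
Posterior: Inv-Gamma(3.19 + 10/2, 3.40 + 0.775/2) = Inv-Gamma(8.19, 3.7875).
E[σ²|data] = β/(α−1) = 3.7875/7.19 = 0.5268.

0.5268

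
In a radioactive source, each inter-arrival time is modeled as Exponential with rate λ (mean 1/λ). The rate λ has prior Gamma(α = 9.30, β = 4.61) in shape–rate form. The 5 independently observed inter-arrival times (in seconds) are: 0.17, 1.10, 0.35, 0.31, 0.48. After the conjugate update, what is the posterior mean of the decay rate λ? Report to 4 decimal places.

With a Gamma(shape α, rate β) prior on the exponential rate λ, the posterior after n observations with total T = Σxᵢ is Gamma(α+n, β+T).
Sum of observations T = 2.41 seconds; n = 5.
Posterior: Gamma(9.30+5, 4.61+2.41) = Gamma(14.30, 7.02).
Posterior mean of λ = α/β = 14.30/7.02 = 2.0370.

2.0370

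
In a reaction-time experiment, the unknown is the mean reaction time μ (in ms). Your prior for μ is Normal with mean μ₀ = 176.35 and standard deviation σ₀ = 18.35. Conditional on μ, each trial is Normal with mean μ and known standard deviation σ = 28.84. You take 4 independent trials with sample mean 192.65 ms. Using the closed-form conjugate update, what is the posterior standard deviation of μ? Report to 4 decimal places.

11.3381

For Normal data with known variance σ², a Normal(μ₀, σ₀²) prior on μ is conjugate. Posterior precision = 1/σ₀² + n/σ²; posterior mean is the precision-weighted average of μ₀ and x̄.
σ₀² = 18.35² = 336.7225, σ² = 28.84² = 831.7456; σ² + n·σ₀² = 831.7456 + 4·336.7225 = 2178.6356.
Posterior precision = 1/σ₀² + n/σ² = 1/336.7225 + 4/831.7456 = (σ² + n·σ₀²)/(σ₀²σ²) = 2178.6356/(336.7225·831.7456); posterior variance σₙ² = σ₀²σ²/(σ² + n·σ₀²) = 336.7225·831.7456/2178.6356 = 128.551768.
Posterior SD = √σₙ² = √(336.7225·831.7456/2178.6356) = 11.3381.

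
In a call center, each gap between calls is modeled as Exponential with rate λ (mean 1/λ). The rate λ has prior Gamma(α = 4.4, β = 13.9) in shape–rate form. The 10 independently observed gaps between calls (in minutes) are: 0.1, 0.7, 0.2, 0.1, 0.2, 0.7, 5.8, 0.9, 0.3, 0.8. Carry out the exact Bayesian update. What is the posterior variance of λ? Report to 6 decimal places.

0.025637

With a Gamma(shape α, rate β) prior on the exponential rate λ, the posterior after n observations with total T = Σxᵢ is Gamma(α+n, β+T).
Sum of observations T = 9.8 minutes; n = 10.
Posterior: Gamma(4.4+10, 13.9+9.8) = Gamma(14.4, 23.7).
Var = α/β² = 0.025637.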